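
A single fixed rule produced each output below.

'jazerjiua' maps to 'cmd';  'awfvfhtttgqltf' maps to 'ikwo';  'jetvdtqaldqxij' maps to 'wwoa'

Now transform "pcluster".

ow

Each output is the input with this applied: keep one character in every 3, starting at position 3 (positions 3rd, 6th, 9th, ...), then shift every letter 3 places forward in the alphabet (wrapping around).
"pcluster" → "lt" → "ow".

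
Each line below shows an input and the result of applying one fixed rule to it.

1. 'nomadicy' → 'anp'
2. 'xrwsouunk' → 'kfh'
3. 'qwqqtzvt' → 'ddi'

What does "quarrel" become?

dey

The rule is to shift every letter 13 places forward in the alphabet (wrapping around) — i.e. ROT13, then keep one character in every 3, starting at position 1 (positions 1st, 4th, 7th, ...).
On "quarrel": the first step gives "dhneery", and the second then gives "dey".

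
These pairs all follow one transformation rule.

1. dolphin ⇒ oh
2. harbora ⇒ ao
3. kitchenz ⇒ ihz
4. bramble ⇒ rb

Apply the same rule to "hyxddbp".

Each output is the input with this applied: keep one character in every 3, starting at position 2 (positions 2nd, 5th, 8th, ...).
For "hyxddbp" the result is "yd".

yd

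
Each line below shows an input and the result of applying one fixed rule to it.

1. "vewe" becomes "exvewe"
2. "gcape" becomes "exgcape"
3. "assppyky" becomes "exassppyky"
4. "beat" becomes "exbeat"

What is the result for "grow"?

exgrow

The rule is to prepend "ex".
Doing the same to "grow": "exgrow".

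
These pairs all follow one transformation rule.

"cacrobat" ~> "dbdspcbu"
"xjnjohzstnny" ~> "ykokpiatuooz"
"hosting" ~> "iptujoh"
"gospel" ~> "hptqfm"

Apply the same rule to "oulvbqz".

pvmwcra

In each case the input is transformed by: shift every letter 1 place forward in the alphabet (wrapping around).
"oulvbqz" → "pvmwcra".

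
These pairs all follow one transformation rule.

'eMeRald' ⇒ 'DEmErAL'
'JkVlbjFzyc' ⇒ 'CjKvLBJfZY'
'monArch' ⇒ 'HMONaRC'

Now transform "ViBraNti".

IvIbRAnT

Each output is the input with this applied: flip the case of every letter, then move the last character to the front.
Applying that to "ViBraNti" gives "IvIbRAnT".
(Check on "eMeRald": → "EmErALD" → "DEmErAL" ✓)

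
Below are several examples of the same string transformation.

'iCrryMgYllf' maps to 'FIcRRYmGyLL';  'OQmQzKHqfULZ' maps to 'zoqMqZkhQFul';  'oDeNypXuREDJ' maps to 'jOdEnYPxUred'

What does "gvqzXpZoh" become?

In each case the input is transformed by: flip the case of every letter, then move the last character to the front.
Working it through for "gvqzXpZoh": intermediate "GVQZxPzOH", final "HGVQZxPzO".
(Check on "oDeNypXuREDJ": → "OdEnYPxUredj" → "jOdEnYPxUred" ✓)

HGVQZxPzO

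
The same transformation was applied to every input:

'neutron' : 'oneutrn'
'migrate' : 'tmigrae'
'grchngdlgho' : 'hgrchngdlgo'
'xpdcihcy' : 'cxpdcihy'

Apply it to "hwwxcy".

Looking at the pairs, the operation is to move the last character to the front, then swap the first and last characters.
On "hwwxcy": the first step gives "yhwwxc", and the second then gives "chwwxy".

chwwxy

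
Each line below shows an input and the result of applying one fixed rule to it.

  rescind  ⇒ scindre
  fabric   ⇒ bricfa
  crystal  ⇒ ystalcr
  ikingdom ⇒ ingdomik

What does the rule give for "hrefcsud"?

The rule is to move the first 2 characters to the end (rotate left by 2).
"hrefcsud" → "efcsudhr".

efcsudhr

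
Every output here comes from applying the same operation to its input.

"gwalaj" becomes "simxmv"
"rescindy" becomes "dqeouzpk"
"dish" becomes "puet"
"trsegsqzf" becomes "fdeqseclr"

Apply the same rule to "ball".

The rule is to shift every letter 12 places forward in the alphabet (wrapping around).
For "ball" the result is "nmxx".

nmxx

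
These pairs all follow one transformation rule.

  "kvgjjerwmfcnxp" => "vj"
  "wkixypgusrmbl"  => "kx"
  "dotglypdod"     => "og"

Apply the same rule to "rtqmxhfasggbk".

The rule is to keep every other character starting from the second (positions 2nd, 4th, 6th, ...), then keep only the first 2 characters.
Doing the same to "rtqmxhfasggbk": "tm".

tm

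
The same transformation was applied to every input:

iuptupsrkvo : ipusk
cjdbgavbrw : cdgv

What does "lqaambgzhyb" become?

lamgh

Each output is the input with this applied: delete the last 2 characters, then keep every other character starting from the first (positions 1st, 3rd, 5th, ...).
So "lqaambgzhyb" becomes "lamgh".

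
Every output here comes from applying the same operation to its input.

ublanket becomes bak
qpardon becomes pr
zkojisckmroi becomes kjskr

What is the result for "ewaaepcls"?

wap

Rule — keep every other character starting from the second (positions 2nd, 4th, 6th, ...), then delete the last character.
For "ewaaepcls", step one produces "wapl"; step two turns that into "wap".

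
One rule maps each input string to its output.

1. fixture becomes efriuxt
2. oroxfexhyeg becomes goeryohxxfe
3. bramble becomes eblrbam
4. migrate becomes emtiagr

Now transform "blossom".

Each output is the input with this applied: take characters alternately from the front and the back (1st, last, 2nd, 2nd-last, ...), then swap each adjacent pair of characters (1↔2, 3↔4, ...).
"blossom" → "bmlooss" → "mbolsos".

mbolsos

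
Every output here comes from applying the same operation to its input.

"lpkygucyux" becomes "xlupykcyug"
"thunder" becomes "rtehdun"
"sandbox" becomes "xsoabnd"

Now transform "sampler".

Each output is the input with this applied: reverse the string, then take characters alternately from the front and the back (1st, last, 2nd, 2nd-last, ...).
"sampler" → "relpmas" → "rsealmp".

rsealmp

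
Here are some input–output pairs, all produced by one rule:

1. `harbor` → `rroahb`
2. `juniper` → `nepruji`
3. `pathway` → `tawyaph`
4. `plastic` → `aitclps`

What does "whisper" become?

ieprhws

What's happening: swap each adjacent pair of characters (1↔2, 3↔4, ...), then move the first 3 characters to the end (rotate left by 3).
For "whisper" the result is "ieprhws".
(Check on "plastic": → "lpsaitc" → "aitclps" ✓)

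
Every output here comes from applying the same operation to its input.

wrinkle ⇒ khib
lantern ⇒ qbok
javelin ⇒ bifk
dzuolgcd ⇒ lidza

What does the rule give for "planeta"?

kbqx

The transformation: shift every letter 3 places backward in the alphabet (wrapping around), then delete the first 3 characters.
So "planeta" becomes "kbqx".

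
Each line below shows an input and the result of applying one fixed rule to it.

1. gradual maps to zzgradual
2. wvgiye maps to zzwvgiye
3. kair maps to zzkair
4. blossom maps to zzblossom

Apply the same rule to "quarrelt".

zzquarrelt

Looking at the pairs, the operation is to prepend "zz".
On "quarrelt" that produces "zzquarrelt".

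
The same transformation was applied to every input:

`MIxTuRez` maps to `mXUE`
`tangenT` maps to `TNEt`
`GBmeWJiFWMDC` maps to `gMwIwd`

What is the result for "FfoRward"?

What's happening: flip the case of every letter, then keep every other character starting from the first (positions 1st, 3rd, 5th, ...).
Doing the same to "FfoRward": "fOWR".

fOWR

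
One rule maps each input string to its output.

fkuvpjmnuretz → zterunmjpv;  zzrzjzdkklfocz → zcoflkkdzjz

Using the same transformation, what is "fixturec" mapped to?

Each output is the input with this applied: delete the first 3 characters, then reverse the string.
Applying both steps to "fixturec": "turec", then "cerut".

cerut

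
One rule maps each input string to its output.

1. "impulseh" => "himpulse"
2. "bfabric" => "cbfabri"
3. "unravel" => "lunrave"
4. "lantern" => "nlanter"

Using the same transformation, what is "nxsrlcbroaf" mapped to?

The rule is to move the last character to the front.
On "nxsrlcbroaf" that produces "fnxsrlcbroa".

fnxsrlcbroa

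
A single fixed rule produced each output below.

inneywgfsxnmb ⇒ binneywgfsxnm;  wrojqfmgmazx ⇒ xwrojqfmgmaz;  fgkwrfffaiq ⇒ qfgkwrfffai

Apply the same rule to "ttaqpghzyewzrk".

Rule — move the last character to the front.
"ttaqpghzyewzrk" → "kttaqpghzyewzr".

kttaqpghzyewzr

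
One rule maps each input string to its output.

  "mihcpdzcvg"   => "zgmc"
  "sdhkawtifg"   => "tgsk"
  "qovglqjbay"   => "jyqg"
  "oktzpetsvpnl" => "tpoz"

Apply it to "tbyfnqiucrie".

Rule — keep one character in every 3, starting at position 1 (positions 1st, 4th, 7th, ...), then move the first 2 characters to the end (rotate left by 2).
Working it through for "tbyfnqiucrie": intermediate "tfir", final "irtf".

irtf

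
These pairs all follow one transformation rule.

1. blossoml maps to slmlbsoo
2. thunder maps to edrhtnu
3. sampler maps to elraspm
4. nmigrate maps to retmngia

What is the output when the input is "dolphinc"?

hcnodpli

In each case the input is transformed by: swap each adjacent pair of characters (1↔2, 3↔4, ...), then move the last 3 characters to the front (rotate right by 3).
Working it through for "dolphinc": intermediate "odplihcn", final "hcnodpli".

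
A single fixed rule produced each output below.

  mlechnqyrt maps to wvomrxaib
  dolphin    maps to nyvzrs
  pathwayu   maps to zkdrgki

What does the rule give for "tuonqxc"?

Looking at the pairs, the operation is to delete the last character, then shift every letter 10 places forward in the alphabet (wrapping around).
"tuonqxc" → "tuonqx" → "deyxah".

deyxah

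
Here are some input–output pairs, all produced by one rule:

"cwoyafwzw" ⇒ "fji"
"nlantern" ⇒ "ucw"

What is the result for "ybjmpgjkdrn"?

The pattern: shift every letter 9 places forward in the alphabet (wrapping around), then keep one character in every 3, starting at position 2 (positions 2nd, 5th, 8th, ...).
Applying that to "ybjmpgjkdrn" gives "kytw".

kytw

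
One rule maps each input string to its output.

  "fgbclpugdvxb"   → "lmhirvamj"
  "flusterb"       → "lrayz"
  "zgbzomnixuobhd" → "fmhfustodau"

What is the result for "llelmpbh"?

Rule — delete the last 3 characters, then shift every letter 6 places forward in the alphabet (wrapping around).
Working it through for "llelmpbh": intermediate "llelm", final "rrkrs".

rrkrs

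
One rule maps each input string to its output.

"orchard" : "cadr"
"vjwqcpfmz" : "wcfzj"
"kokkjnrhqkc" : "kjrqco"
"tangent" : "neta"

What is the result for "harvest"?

reta

The rule is to move the first 2 characters to the end (rotate left by 2), then keep every other character starting from the first (positions 1st, 3rd, 5th, ...).
For "harvest", step one produces "rvestha"; step two turns that into "reta".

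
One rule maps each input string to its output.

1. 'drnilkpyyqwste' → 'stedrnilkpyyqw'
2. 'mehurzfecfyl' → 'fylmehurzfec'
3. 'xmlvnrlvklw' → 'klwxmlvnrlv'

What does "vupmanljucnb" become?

cnbvupmanlju

The rule is to move the last 3 characters to the front (rotate right by 3).
Doing the same to "vupmanljucnb": "cnbvupmanlju".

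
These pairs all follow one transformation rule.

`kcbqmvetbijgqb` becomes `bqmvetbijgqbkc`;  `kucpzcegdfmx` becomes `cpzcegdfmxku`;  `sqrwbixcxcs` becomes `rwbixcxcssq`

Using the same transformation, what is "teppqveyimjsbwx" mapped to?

What's happening: move the first 2 characters to the end (rotate left by 2).
So "teppqveyimjsbwx" becomes "ppqveyimjsbwxte".

ppqveyimjsbwxte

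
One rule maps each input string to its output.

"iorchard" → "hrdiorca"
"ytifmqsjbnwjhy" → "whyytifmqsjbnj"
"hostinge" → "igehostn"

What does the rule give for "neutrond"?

rndneuto

Each output is the input with this applied: move the last 3 characters to the front (rotate right by 3), then swap the first and last characters.
"neutrond" → "ondneutr" → "rndneuto".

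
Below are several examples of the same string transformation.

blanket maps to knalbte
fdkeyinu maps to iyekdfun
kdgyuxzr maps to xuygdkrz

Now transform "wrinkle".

Each output is the input with this applied: move the last 2 characters to the front (rotate right by 2), then reverse the string.
"wrinkle" → "lewrink" → "knirwel".

knirwel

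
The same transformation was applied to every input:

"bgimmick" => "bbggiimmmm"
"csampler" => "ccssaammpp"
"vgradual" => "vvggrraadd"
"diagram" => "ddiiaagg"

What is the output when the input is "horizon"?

hhoorrii

What's happening: delete the last 3 characters, then double every character.
Starting from "horizon": after the first operation, "hori"; after the second, "hhoorrii".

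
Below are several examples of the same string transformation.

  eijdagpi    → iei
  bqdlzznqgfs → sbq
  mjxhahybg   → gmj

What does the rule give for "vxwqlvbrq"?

The rule is to move the last character to the front, then keep only the first 3 characters.
"vxwqlvbrq" → "qvx".

qvx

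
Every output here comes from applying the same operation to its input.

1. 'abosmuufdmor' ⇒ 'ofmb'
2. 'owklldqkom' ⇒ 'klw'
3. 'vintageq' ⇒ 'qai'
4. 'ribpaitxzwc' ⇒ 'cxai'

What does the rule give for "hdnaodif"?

Rule — keep one character in every 3, starting at position 2 (positions 2nd, 5th, 8th, ...), then reverse the string.
"hdnaodif" → "fod".

fod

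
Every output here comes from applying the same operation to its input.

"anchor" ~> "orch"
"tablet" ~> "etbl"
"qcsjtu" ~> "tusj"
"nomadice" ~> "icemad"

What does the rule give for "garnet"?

The rule is to delete the first 2 characters, then swap the front and back halves of the string.
"garnet" → "rnet" → "etrn".
(Check on "qcsjtu": → "sjtu" → "tusj" ✓)

etrn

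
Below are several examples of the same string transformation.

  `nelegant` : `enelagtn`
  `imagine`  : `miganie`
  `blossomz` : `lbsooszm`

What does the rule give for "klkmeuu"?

The rule is to swap each adjacent pair of characters (1↔2, 3↔4, ...).
So "klkmeuu" becomes "lkmkueu".

lkmkueu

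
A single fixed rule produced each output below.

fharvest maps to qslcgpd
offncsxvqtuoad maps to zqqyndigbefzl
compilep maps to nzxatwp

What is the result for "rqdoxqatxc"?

Rule — delete the last character, then shift every letter 11 places forward in the alphabet (wrapping around).
For "rqdoxqatxc", step one produces "rqdoxqatx"; step two turns that into "cboziblei".
(Check on "offncsxvqtuoad": → "offncsxvqtuoa" → "zqqyndigbefzl" ✓)

cboziblei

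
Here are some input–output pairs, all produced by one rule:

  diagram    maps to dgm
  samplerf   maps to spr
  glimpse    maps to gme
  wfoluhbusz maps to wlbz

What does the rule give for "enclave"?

ele

The transformation: keep one character in every 3, starting at position 1 (positions 1st, 4th, 7th, ...).
Doing the same to "enclave": "ele".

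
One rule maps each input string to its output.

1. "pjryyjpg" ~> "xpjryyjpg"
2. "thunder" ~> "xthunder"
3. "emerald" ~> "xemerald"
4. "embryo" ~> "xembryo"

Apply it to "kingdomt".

xkingdomt

Rule — prepend "x".
So "kingdomt" becomes "xkingdomt".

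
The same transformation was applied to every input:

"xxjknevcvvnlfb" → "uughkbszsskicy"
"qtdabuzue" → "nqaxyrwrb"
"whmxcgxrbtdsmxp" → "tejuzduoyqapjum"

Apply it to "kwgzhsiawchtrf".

Each output is the input with this applied: shift every letter 3 places backward in the alphabet (wrapping around).
On "kwgzhsiawchtrf" that produces "htdwepfxtzeqoc".

htdwepfxtzeqoc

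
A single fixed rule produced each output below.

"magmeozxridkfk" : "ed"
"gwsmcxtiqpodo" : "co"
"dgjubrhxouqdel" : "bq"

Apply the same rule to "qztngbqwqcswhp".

Looking at the pairs, the operation is to keep every other character starting from the first (positions 1st, 3rd, 5th, ...), then keep one character in every 3, starting at position 3 (positions 3rd, 6th, 9th, ...).
For "qztngbqwqcswhp", step one produces "qtgqqsh"; step two turns that into "gs".

gs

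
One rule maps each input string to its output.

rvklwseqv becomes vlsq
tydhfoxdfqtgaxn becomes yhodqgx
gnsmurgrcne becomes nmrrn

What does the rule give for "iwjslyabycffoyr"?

Looking at the pairs, the operation is to keep every other character starting from the second (positions 2nd, 4th, 6th, ...).
Applying that to "iwjslyabycffoyr" gives "wsybcfy".

wsybcfy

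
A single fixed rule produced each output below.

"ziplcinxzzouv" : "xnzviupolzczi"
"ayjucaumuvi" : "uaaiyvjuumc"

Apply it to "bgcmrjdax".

jrbxgacdm

The transformation: take characters alternately from the front and the back (1st, last, 2nd, 2nd-last, ...), then move the last 2 characters to the front (rotate right by 2).
Starting from "bgcmrjdax": after the first operation, "bxgacdmjr"; after the second, "jrbxgacdm".
(Check on "ziplcinxzzouv": → "zviupolzczixn" → "xnzviupolzczi" ✓)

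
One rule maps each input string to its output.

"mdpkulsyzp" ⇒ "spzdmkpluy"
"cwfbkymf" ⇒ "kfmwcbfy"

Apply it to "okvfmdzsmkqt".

In each case the input is transformed by: swap each adjacent pair of characters (1↔2, 3↔4, ...), then move the last 3 characters to the front (rotate right by 3).
Applying both steps to "okvfmdzsmkqt": "kofvdmszkmtq", then "mtqkofvdmszk".
(Check on "mdpkulsyzp": → "dmkpluyspz" → "spzdmkpluy" ✓)

mtqkofvdmszk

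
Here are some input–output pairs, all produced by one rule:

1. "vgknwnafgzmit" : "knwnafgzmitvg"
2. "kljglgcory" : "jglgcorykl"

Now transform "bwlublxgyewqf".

lublxgyewqfbw

In each case the input is transformed by: move the first 2 characters to the end (rotate left by 2).
So "bwlublxgyewqf" becomes "lublxgyewqfbw".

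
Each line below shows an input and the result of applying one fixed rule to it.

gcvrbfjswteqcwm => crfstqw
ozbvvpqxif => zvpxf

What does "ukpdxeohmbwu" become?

kdehbu

Rule — keep every other character starting from the second (positions 2nd, 4th, 6th, ...).
For "ukpdxeohmbwu" the result is "kdehbu".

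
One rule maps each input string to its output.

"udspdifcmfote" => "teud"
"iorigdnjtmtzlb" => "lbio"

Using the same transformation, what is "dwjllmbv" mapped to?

Looking at the pairs, the operation is to move the last 2 characters to the front (rotate right by 2), then keep only the first 4 characters.
Doing the same to "dwjllmbv": "bvdw".

bvdw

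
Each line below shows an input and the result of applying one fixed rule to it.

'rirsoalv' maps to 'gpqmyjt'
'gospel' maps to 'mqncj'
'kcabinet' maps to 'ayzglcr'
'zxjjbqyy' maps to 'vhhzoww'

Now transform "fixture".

Each output is the input with this applied: delete the first character, then shift every letter 2 places backward in the alphabet (wrapping around).
Applying both steps to "fixture": "ixture", then "gvrspc".

gvrspc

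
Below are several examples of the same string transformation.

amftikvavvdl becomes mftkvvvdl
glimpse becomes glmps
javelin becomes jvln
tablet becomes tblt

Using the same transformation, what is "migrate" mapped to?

mgrt

The rule is to remove every vowel.
Applying that to "migrate" gives "mgrt".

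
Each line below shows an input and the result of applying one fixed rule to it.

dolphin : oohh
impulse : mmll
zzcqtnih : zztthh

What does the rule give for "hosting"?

Each output is the input with this applied: keep one character in every 3, starting at position 2 (positions 2nd, 5th, 8th, ...), then double every character.
For "hosting", step one produces "oi"; step two turns that into "ooii".

ooii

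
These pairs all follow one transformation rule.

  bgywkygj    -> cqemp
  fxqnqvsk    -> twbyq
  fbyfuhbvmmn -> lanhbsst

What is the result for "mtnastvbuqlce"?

The pattern: delete the first 3 characters, then shift every letter 6 places forward in the alphabet (wrapping around).
Applying both steps to "mtnastvbuqlce": "astvbuqlce", then "gyzbhawrik".

gyzbhawrik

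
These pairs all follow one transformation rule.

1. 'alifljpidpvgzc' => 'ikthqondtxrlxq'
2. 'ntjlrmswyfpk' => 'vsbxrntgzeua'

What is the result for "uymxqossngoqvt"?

cbgduyfwyowvaa

What's happening: take characters alternately from the front and the back (1st, last, 2nd, 2nd-last, ...), then shift every letter 8 places forward in the alphabet (wrapping around).
Working it through for "uymxqossngoqvt": intermediate "utyvmqxoqgonss", final "cbgduyfwyowvaa".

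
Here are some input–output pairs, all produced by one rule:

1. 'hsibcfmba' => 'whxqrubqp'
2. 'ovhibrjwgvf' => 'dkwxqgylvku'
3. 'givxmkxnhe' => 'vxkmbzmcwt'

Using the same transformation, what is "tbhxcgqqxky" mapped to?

iqwmrvffmzn

Each output is the input with this applied: shift every letter 11 places backward in the alphabet (wrapping around).
For "tbhxcgqqxky" the result is "iqwmrvffmzn".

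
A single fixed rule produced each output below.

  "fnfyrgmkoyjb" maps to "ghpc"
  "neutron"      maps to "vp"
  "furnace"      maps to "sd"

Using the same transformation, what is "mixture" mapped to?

ys

The pattern: keep one character in every 3, starting at position 3 (positions 3rd, 6th, 9th, ...), then shift every letter 1 place forward in the alphabet (wrapping around).
For "mixture", step one produces "xr"; step two turns that into "ys".
(Check on "neutron": → "uo" → "vp" ✓)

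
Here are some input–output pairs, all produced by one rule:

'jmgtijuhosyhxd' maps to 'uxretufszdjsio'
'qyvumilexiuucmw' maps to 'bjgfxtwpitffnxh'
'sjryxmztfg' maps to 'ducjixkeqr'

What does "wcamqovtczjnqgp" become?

Rule — shift every letter 11 places forward in the alphabet (wrapping around).
"wcamqovtczjnqgp" → "hnlxbzgenkuybra".

hnlxbzgenkuybra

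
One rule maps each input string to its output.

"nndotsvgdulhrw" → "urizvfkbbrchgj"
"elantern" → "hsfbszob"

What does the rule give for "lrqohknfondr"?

The pattern: shift every letter 12 places backward in the alphabet (wrapping around), then swap the front and back halves of the string.
Working it through for "lrqohknfondr": intermediate "zfecvybtcbrf", final "btcbrfzfecvy".

btcbrfzfecvy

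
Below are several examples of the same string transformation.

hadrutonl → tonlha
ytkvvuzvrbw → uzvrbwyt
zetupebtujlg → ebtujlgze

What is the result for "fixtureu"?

The transformation: move the first 2 characters to the end (rotate left by 2), then delete the first 3 characters.
On "fixtureu": the first step gives "xtureufi", and the second then gives "reufi".

reufi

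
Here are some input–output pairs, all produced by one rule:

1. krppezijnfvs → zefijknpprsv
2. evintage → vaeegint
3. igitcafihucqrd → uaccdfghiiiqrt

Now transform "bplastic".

tabcilps

What's happening: sort the characters into alphabetical order, then move the last character to the front.
Starting from "bplastic": after the first operation, "abcilpst"; after the second, "tabcilps".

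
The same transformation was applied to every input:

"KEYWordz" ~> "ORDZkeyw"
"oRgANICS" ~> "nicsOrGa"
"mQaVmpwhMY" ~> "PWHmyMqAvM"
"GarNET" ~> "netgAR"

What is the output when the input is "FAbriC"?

RIcfaB

The rule is to swap the front and back halves of the string, then flip the case of every letter.
So "FAbriC" becomes "RIcfaB".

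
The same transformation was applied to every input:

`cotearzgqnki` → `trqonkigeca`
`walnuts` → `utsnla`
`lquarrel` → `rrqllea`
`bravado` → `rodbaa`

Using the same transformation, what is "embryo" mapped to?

romeb

The rule is to sort the characters into reverse alphabetical order, then delete the first character.
"embryo" → "romeb".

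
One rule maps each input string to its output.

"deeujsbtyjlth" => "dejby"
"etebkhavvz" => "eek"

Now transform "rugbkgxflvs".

rgkx

What's happening: keep every other character starting from the first (positions 1st, 3rd, 5th, ...), then delete the last 2 characters.
On "rugbkgxflvs": the first step gives "rgkxls", and the second then gives "rgkx".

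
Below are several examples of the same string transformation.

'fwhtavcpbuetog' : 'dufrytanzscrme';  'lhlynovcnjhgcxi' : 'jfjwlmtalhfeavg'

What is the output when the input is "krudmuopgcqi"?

The transformation: shift every letter 2 places backward in the alphabet (wrapping around).
"krudmuopgcqi" → "ipsbksmneaog".

ipsbksmneaog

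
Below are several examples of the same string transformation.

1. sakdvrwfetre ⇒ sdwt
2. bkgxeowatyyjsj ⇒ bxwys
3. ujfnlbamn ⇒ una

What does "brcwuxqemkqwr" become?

bwqkr

Looking at the pairs, the operation is to keep one character in every 3, starting at position 1 (positions 1st, 4th, 7th, ...).
For "brcwuxqemkqwr" the result is "bwqkr".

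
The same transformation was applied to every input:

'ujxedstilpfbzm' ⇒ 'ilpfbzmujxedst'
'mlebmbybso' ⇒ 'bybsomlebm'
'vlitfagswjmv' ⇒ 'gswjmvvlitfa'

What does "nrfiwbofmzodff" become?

fmzodffnrfiwbo

The rule is to swap the front and back halves of the string.
"nrfiwbofmzodff" → "fmzodffnrfiwbo".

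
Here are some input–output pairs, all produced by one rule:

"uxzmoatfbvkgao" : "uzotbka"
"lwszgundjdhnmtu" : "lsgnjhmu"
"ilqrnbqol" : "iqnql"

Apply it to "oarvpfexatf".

orpeaf

Rule — keep every other character starting from the first (positions 1st, 3rd, 5th, ...).
Applying that to "oarvpfexatf" gives "orpeaf".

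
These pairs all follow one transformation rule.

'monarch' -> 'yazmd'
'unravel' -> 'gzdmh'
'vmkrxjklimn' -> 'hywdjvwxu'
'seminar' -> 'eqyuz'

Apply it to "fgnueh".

Looking at the pairs, the operation is to shift every letter 12 places forward in the alphabet (wrapping around), then delete the last 2 characters.
Applying both steps to "fgnueh": "rszgqt", then "rszg".

rszg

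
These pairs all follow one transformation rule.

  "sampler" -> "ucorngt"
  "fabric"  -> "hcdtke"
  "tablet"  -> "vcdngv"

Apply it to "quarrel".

The rule is to shift every letter 2 places forward in the alphabet (wrapping around).
For "quarrel" the result is "swcttgn".

swcttgn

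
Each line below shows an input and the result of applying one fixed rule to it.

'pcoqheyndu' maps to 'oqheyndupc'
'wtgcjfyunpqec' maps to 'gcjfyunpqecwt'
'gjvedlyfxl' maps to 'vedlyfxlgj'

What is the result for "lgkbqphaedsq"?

kbqphaedsqlg

The rule is to move the first 2 characters to the end (rotate left by 2).
"lgkbqphaedsq" → "kbqphaedsqlg".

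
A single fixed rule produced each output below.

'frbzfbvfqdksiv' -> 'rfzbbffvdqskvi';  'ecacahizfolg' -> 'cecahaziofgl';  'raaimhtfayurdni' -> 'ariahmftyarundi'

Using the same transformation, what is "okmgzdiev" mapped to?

kogmdzeiv

What's happening: swap each adjacent pair of characters (1↔2, 3↔4, ...).
For "okmgzdiev" the result is "kogmdzeiv".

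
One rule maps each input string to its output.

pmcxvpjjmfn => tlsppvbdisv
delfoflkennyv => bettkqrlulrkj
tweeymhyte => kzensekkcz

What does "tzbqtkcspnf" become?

The transformation: shift every letter 6 places forward in the alphabet (wrapping around), then reverse the string.
"tzbqtkcspnf" → "zfhwzqiyvtl" → "ltvyiqzwhfz".

ltvyiqzwhfz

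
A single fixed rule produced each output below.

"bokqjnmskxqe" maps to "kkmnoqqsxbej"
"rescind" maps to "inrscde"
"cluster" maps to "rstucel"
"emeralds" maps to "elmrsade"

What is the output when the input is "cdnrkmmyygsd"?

Rule — sort the characters into alphabetical order, then move the first 3 characters to the end (rotate left by 3).
On "cdnrkmmyygsd": the first step gives "cddgkmmnrsyy", and the second then gives "gkmmnrsyycdd".

gkmmnrsyycdd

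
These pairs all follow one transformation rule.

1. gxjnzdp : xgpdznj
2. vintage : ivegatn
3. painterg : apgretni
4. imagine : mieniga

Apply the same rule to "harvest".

ahtsevr

Each output is the input with this applied: move the first 2 characters to the end (rotate left by 2), then reverse the string.
"harvest" → "rvestha" → "ahtsevr".
(Check on "imagine": → "agineim" → "mieniga" ✓)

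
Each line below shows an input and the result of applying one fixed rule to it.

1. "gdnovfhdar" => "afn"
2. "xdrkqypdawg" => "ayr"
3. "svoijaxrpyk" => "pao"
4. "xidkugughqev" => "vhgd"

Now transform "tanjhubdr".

Each output is the input with this applied: keep one character in every 3, starting at position 3 (positions 3rd, 6th, 9th, ...), then reverse the string.
Applying that to "tanjhubdr" gives "run".

run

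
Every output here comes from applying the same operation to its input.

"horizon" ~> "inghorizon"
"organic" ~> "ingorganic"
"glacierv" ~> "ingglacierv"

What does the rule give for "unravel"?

The rule is to prepend "ing".
Doing the same to "unravel": "ingunravel".

ingunravel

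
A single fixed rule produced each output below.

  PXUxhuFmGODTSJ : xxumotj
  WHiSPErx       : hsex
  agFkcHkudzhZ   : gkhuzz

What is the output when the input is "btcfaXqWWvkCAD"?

tfxwvcd

In each case the input is transformed by: keep every other character starting from the second (positions 2nd, 4th, 6th, ...), then convert every letter to lowercase.
On "btcfaXqWWvkCAD": the first step gives "tfXWvCD", and the second then gives "tfxwvcd".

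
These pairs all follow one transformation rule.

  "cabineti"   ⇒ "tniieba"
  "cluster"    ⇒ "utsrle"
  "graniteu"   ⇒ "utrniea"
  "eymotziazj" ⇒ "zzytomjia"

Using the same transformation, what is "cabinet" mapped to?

tnieba

The transformation: delete the first character, then sort the characters into reverse alphabetical order.
On "cabinet" that produces "tnieba".
(Check on "graniteu": → "raniteu" → "utrniea" ✓)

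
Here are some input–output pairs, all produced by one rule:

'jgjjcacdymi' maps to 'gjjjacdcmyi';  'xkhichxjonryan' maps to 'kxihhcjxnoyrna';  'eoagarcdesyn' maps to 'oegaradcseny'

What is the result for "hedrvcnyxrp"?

Looking at the pairs, the operation is to swap each adjacent pair of characters (1↔2, 3↔4, ...).
Applying that to "hedrvcnyxrp" gives "ehrdcvynrxp".

ehrdcvynrxp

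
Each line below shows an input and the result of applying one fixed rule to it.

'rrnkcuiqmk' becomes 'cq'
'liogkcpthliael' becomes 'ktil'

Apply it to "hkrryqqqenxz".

Each output is the input with this applied: delete the first 3 characters, then keep one character in every 3, starting at position 2 (positions 2nd, 5th, 8th, ...).
Starting from "hkrryqqqenxz": after the first operation, "ryqqqenxz"; after the second, "yqx".

yqx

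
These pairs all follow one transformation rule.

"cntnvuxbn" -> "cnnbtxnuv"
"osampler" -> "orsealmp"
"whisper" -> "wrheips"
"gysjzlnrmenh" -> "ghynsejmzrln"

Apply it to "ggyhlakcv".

gvgcykhal

In each case the input is transformed by: take characters alternately from the front and the back (1st, last, 2nd, 2nd-last, ...).
So "ggyhlakcv" becomes "gvgcykhal".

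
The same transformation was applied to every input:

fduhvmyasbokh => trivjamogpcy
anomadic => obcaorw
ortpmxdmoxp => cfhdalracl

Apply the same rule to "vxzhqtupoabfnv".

jlnvehidcoptb

In each case the input is transformed by: delete the last character, then shift every letter 12 places backward in the alphabet (wrapping around).
On "vxzhqtupoabfnv": the first step gives "vxzhqtupoabfn", and the second then gives "jlnvehidcoptb".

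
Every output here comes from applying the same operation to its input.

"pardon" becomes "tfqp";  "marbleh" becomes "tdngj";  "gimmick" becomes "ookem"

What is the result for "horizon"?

tkbqp

The pattern: delete the first 2 characters, then shift every letter 2 places forward in the alphabet (wrapping around).
Doing the same to "horizon": "tkbqp".
(Check on "gimmick": → "mmick" → "ookem" ✓)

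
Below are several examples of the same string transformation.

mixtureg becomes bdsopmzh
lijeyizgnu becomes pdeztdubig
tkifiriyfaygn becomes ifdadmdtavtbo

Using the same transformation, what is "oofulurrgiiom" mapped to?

The rule is to swap the first and last characters, then shift every letter 5 places backward in the alphabet (wrapping around).
For "oofulurrgiiom", step one produces "mofulurrgiioo"; step two turns that into "hjapgpmmbddjj".

hjapgpmmbddjj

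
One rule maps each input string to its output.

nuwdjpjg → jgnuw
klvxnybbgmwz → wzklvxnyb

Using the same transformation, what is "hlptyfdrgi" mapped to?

The pattern: move the last 2 characters to the front (rotate right by 2), then delete the last 3 characters.
Applying both steps to "hlptyfdrgi": "gihlptyfdr", then "gihlpty".

gihlpty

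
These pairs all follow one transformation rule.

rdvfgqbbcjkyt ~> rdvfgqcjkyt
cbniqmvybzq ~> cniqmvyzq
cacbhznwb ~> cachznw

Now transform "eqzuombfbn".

eqzuomfn

The rule is to remove every "b".
Doing the same to "eqzuombfbn": "eqzuomfn".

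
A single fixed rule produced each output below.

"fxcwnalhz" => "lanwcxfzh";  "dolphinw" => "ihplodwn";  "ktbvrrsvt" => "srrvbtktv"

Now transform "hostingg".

The pattern: move the last 2 characters to the front (rotate right by 2), then reverse the string.
"hostingg" → "gghostin" → "nitsohgg".

nitsohgg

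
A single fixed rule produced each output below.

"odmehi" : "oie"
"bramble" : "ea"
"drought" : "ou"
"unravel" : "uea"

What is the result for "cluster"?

The transformation: take characters alternately from the front and the back (1st, last, 2nd, 2nd-last, ...), then keep only the vowels.
So "cluster" becomes "eu".

eu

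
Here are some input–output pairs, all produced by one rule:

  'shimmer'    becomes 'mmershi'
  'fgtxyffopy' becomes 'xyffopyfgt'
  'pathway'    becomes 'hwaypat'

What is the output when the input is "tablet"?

Rule — move the first 3 characters to the end (rotate left by 3).
For "tablet" the result is "lettab".

lettab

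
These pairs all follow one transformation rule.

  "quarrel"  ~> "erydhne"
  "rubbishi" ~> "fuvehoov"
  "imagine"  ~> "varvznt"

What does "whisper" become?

crejuvf

The rule is to move the last 3 characters to the front (rotate right by 3), then shift every letter 13 places forward in the alphabet (wrapping around) — i.e. ROT13.
For "whisper" the result is "crejuvf".
(Check on "rubbishi": → "shirubbi" → "fuvehoov" ✓)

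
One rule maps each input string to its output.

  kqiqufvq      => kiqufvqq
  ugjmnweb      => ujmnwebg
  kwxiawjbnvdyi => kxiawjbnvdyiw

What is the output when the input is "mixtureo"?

mxtureoi

Each output is the input with this applied: move the first character to the end, then swap the first and last characters.
For "mixtureo" the result is "mxtureoi".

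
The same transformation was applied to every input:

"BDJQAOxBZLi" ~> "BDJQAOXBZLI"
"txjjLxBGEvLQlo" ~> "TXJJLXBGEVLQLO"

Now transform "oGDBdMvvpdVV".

OGDBDMVVPDVV

The pattern: convert every letter to uppercase.
Applying that to "oGDBdMvvpdVV" gives "OGDBDMVVPDVV".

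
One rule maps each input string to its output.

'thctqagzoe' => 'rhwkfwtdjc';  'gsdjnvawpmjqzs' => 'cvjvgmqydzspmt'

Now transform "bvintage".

jheylqwd

What's happening: shift every letter 3 places forward in the alphabet (wrapping around), then move the last 2 characters to the front (rotate right by 2).
"bvintage" → "eylqwdjh" → "jheylqwd".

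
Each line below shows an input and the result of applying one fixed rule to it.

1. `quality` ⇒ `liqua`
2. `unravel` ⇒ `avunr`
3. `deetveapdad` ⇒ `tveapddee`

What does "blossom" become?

ssblo

Each output is the input with this applied: delete the last 2 characters, then move the first 3 characters to the end (rotate left by 3).
Starting from "blossom": after the first operation, "bloss"; after the second, "ssblo".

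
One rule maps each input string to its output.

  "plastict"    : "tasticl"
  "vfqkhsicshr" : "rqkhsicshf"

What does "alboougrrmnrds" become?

sboougrrmnrdl

The transformation: delete the first character, then swap the first and last characters.
"alboougrrmnrds" → "lboougrrmnrds" → "sboougrrmnrdl".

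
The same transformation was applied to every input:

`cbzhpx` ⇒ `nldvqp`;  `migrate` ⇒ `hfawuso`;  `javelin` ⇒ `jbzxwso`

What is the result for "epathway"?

The transformation: sort the characters into reverse alphabetical order, then shift every letter 12 places backward in the alphabet (wrapping around).
Starting from "epathway": after the first operation, "ywtpheaa"; after the second, "mkhdvsoo".

mkhdvsoo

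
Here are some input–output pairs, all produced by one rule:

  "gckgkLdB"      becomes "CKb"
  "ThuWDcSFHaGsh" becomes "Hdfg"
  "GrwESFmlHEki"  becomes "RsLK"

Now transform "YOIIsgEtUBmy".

oSTM

Looking at the pairs, the operation is to keep one character in every 3, starting at position 2 (positions 2nd, 5th, 8th, ...), then flip the case of every letter.
For "YOIIsgEtUBmy", step one produces "Ostm"; step two turns that into "oSTM".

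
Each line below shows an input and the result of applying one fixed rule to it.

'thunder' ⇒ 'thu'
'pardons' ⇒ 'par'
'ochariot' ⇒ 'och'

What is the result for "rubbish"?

rub

The rule is to keep only the first 3 characters.
For "rubbish" the result is "rub".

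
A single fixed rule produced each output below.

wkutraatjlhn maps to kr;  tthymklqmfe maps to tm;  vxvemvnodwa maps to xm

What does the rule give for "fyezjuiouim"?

yj

The pattern: keep one character in every 3, starting at position 2 (positions 2nd, 5th, 8th, ...), then delete the last 2 characters.
"fyezjuiouim" → "yjom" → "yj".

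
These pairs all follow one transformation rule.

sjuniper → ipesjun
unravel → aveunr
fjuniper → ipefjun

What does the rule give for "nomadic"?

adinom

Looking at the pairs, the operation is to delete the last character, then move the last 3 characters to the front (rotate right by 3).
Applying both steps to "nomadic": "nomadi", then "adinom".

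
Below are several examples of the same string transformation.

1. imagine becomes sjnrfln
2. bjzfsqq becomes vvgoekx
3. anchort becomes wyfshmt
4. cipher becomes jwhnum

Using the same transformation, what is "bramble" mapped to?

qjgwfrg

The transformation: shift every letter 5 places forward in the alphabet (wrapping around), then move the last 2 characters to the front (rotate right by 2).
Applying both steps to "bramble": "gwfrgqj", then "qjgwfrg".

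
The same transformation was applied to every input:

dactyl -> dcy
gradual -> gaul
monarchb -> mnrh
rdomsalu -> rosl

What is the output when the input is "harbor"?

The transformation: keep every other character starting from the first (positions 1st, 3rd, 5th, ...).
For "harbor" the result is "hro".

hro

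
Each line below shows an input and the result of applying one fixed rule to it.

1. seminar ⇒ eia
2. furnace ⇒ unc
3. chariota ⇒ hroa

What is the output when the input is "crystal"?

In each case the input is transformed by: keep every other character starting from the second (positions 2nd, 4th, 6th, ...).
"crystal" → "rsa".

rsa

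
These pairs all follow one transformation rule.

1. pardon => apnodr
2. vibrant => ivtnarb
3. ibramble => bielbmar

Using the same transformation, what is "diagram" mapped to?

Each output is the input with this applied: move the first 2 characters to the end (rotate left by 2), then reverse the string.
Doing the same to "diagram": "idmarga".

idmarga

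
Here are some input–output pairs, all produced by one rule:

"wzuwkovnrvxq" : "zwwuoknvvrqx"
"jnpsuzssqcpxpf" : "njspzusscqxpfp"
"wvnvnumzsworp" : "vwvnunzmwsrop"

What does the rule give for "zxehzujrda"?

Looking at the pairs, the operation is to swap each adjacent pair of characters (1↔2, 3↔4, ...).
For "zxehzujrda" the result is "xzheuzrjad".

xzheuzrjad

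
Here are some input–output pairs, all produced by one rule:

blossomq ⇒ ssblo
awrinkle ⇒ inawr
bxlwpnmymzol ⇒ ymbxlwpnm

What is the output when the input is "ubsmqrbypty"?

What's happening: delete the last 3 characters, then move the last 2 characters to the front (rotate right by 2).
Applying that to "ubsmqrbypty" gives "byubsmqr".

byubsmqr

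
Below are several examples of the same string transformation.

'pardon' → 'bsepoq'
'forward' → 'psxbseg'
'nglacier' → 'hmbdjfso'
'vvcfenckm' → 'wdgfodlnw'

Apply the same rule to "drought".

The pattern: move the first character to the end, then shift every letter 1 place forward in the alphabet (wrapping around).
Starting from "drought": after the first operation, "roughtd"; after the second, "spvhiue".
(Check on "nglacier": → "glaciern" → "hmbdjfso" ✓)

spvhiue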